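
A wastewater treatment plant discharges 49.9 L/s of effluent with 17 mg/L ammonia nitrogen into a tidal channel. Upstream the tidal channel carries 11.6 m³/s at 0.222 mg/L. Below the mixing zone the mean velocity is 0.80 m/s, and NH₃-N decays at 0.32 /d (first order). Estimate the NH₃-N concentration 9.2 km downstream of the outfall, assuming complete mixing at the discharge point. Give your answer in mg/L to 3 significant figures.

49.9 L/s = 0.0499 m³/s.
After complete mixing, C₀ = (0.0499·17 + 11.6·0.222) / 11.65 = 0.2939 mg/L.
Travel time t = 9200 m / 0.80 m/s = 1.15e+04 s = 0.1331 d.
C = 0.2939·exp(−0.32·0.1331) = 0.2939·0.9583 = 0.2816 mg/L.

0.282 mg/L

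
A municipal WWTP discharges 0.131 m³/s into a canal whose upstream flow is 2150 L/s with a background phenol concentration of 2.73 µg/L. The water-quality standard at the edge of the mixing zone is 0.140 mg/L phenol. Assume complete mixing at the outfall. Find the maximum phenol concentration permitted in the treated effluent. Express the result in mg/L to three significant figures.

2150 L/s = 2.15 m³/s.
2.73 µg/L = 0.00273 mg/L.
Mass balance: 0.14·2.281 = 0.131·Cₑ + 2.15·0.00273.
Cₑ = (0.3193 − 0.00587) / 0.131 = 2.393 mg/L.

2.39 mg/L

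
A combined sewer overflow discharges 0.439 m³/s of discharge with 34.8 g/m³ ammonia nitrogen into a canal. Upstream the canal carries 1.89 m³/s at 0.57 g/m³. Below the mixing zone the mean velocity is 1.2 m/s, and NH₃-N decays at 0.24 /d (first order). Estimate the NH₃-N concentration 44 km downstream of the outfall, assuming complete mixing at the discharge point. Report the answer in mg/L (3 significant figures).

After complete mixing, C₀ = (0.439·34.8 + 1.89·0.57) / 2.329 = 7.022 mg/L.
Travel time t = 4.4e+04 m / 1.2 m/s = 3.667e+04 s = 0.4244 d.
C = 7.022·exp(−0.24·0.4244) = 7.022·0.9032 = 6.342 mg/L.

6.34 mg/L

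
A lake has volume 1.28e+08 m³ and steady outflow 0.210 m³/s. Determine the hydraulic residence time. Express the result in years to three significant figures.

19.3 yr

Q = 0.210 m³/s × 3.156e+07 s/yr = 6.627e+06 m³/yr.
Hydraulic residence time τ = V/Q = 1.28e+08/6.627e+06 = 19.31 yr.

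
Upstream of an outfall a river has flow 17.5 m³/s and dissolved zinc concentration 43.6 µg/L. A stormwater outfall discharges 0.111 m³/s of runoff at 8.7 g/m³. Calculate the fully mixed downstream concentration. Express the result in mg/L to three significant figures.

43.6 µg/L = 0.0436 mg/L.
Flow-weighted mixing gives C = (0.111·8.7 + 17.5·0.0436) / (0.111 + 17.5) = 1.729/17.61 = 0.09816 mg/L.

0.0982 mg/L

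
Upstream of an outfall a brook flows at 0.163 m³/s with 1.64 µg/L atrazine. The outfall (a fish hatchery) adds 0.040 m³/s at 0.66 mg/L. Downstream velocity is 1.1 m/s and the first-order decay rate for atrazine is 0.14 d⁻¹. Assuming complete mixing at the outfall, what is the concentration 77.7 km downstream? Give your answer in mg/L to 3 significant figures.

0.117 mg/L

1.64 µg/L = 0.00164 mg/L.
After complete mixing, C₀ = (0.04·0.66 + 0.163·0.00164) / 0.203 = 0.1314 mg/L.
Travel time t = 7.77e+04 m / 1.1 m/s = 7.064e+04 s = 0.8176 d.
C = 0.1314·exp(−0.14·0.8176) = 0.1314·0.8919 = 0.1172 mg/L.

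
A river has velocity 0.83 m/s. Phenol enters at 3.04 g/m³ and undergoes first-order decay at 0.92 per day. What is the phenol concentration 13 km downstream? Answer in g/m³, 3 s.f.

Travel time t = 13 km / 0.83 m/s = 1.3e+04/0.83 = 1.566e+04 s = 0.1813 d.
First-order decay: C = 3.04·exp(−0.92·0.1813) = 3.04·0.8464 = 2.573 g/m³.

2.57 g/m³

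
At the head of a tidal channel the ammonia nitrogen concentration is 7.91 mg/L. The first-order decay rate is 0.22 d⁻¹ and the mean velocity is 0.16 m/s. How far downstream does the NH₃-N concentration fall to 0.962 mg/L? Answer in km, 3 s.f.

From C = C₀·e^(−kt), t = ln(C₀/C)/k = ln(7.91/0.962)/0.22 = 2.107/0.22 = 9.577 d.
Distance = v·t = 0.16 m/s × 8.274e+05 s = 1.324e+05 m = 132.4 km.

132 km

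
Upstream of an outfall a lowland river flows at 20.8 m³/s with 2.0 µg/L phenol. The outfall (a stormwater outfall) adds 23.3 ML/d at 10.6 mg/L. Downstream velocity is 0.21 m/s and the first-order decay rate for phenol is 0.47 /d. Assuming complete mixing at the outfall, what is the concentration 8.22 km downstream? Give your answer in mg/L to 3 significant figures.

0.111 mg/L

23.3 ML/d = 0.2697 m³/s.
2.0 µg/L = 0.002 mg/L.
After complete mixing, C₀ = (0.2697·10.6 + 20.8·0.002) / 21.07 = 0.1376 mg/L.
Travel time t = 8220 m / 0.21 m/s = 3.914e+04 s = 0.453 d.
C = 0.1376·exp(−0.47·0.453) = 0.1376·0.8082 = 0.1112 mg/L.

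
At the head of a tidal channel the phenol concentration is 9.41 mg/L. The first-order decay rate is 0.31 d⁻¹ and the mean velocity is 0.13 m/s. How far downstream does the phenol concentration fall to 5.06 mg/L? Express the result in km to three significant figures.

From C = C₀·e^(−kt), t = ln(C₀/C)/k = ln(9.41/5.06)/0.31 = 0.6204/0.31 = 2.001 d.
Distance = v·t = 0.13 m/s × 1.729e+05 s = 2.248e+04 m = 22.48 km.

22.5 km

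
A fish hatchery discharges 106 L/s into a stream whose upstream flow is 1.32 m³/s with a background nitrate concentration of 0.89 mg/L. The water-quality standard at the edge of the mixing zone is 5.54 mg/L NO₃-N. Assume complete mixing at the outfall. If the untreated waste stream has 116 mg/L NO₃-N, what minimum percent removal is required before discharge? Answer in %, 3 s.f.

106 L/s = 0.106 m³/s.
Mass balance: 5.54·1.426 = 0.106·Cₑ + 1.32·0.89.
Cₑ = (7.9 − 1.175) / 0.106 = 63.45 mg/L.
Required removal = 1 − 63.45/116 = 45.31 %.

45.3 %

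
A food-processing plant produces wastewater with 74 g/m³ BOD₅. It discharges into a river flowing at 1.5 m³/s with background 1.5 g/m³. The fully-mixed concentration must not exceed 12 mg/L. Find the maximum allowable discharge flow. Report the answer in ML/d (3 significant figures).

Mass balance at complete mixing: C_std·(Q_w + Q_r) = Q_w·C_e + Q_r·C_b.
Rearranging, Q_w = Q_r·(C_std − C_b)/(C_e − C_std) = 1.5·(12 − 1.5) / (74 − 12) = 0.254 m³/s.
= 21.95 ML/d.

21.9 ML/d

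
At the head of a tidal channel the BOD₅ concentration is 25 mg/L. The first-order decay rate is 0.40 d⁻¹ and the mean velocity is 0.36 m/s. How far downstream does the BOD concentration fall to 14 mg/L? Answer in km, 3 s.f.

From C = C₀·e^(−kt), t = ln(C₀/C)/k = ln(25/14)/0.40 = 0.5798/0.40 = 1.45 d.
Distance = v·t = 0.36 m/s × 1.252e+05 s = 4.509e+04 m = 45.09 km.

45.1 km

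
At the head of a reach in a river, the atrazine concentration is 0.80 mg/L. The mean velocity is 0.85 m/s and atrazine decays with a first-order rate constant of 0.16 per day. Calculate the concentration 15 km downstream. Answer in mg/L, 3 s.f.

0.774 mg/L

Travel time t = 15 km / 0.85 m/s = 1.5e+04/0.85 = 1.765e+04 s = 0.2042 d.
First-order decay: C = 0.80·exp(−0.16·0.2042) = 0.80·0.9678 = 0.7743 mg/L.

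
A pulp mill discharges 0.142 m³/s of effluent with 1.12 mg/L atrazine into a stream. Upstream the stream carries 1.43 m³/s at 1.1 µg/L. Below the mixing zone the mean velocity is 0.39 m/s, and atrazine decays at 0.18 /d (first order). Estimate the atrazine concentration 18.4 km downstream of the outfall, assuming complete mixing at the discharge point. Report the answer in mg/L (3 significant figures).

0.0926 mg/L

1.1 µg/L = 0.0011 mg/L.
After complete mixing, C₀ = (0.142·1.12 + 1.43·0.0011) / 1.572 = 0.1022 mg/L.
Travel time t = 1.84e+04 m / 0.39 m/s = 4.718e+04 s = 0.5461 d.
C = 0.1022·exp(−0.18·0.5461) = 0.1022·0.9064 = 0.09261 mg/L.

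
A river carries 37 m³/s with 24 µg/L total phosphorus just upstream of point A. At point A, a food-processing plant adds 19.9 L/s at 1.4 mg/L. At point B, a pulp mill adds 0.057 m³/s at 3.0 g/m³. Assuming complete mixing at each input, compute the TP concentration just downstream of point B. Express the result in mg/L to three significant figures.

0.0293 mg/L

24 µg/L = 0.024 mg/L.
19.9 L/s = 0.0199 m³/s.
After input A: C = (37·0.024 + 0.0199·1.4) / 37.02 = 0.02474 mg/L.
After input B: C = (37.02·0.02474 + 0.057·3) / 37.08 = 0.02931 mg/L.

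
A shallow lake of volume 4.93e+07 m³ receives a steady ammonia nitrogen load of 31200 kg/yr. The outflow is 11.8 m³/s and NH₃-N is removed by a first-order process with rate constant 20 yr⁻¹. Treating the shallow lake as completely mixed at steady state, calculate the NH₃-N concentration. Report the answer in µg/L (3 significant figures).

23.0 µg/L

Outflow Q = 11.8 m³/s × 3.156e+07 s/yr = 3.724e+08 m³/yr.
Steady-state CSTR mass balance: W = Q·C + k·V·C, so C = W/(Q + kV).
Q + kV = 3.724e+08 + 20·4.93e+07 = 1.358e+09 m³/yr.
C = 31200/1.358e+09 = 2.297e-05 kg/m³ = 0.02297 mg/L = 22.97 µg/L.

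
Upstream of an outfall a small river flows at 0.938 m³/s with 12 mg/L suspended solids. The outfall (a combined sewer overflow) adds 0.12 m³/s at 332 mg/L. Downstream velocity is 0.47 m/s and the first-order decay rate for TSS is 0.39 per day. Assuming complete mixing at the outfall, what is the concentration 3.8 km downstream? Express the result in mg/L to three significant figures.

46.6 mg/L

After complete mixing, C₀ = (0.12·332 + 0.938·12) / 1.058 = 48.29 mg/L.
Travel time t = 3800 m / 0.47 m/s = 8085 s = 0.09358 d.
C = 48.29·exp(−0.39·0.09358) = 48.29·0.9642 = 46.56 mg/L.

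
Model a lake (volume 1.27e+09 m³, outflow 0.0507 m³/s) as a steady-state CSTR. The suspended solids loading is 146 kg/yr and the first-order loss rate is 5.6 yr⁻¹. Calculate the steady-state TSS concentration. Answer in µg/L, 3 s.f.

Outflow Q = 0.0507 m³/s × 3.156e+07 s/yr = 1.6e+06 m³/yr.
Steady-state CSTR mass balance: W = Q·C + k·V·C, so C = W/(Q + kV).
Q + kV = 1.6e+06 + 5.6·1.27e+09 = 7.114e+09 m³/yr.
C = 146/7.114e+09 = 2.052e-08 kg/m³ = 2.052e-05 mg/L = 0.02052 µg/L.

0.0205 µg/L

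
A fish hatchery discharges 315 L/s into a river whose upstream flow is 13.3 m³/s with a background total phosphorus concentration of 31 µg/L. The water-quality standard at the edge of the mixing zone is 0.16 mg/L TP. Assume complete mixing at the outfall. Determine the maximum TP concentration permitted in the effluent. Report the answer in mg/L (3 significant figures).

315 L/s = 0.315 m³/s.
31 µg/L = 0.031 mg/L.
Mass balance: 0.16·13.62 = 0.315·Cₑ + 13.3·0.031.
Cₑ = (2.178 − 0.4123) / 0.315 = 5.607 mg/L.

5.61 mg/L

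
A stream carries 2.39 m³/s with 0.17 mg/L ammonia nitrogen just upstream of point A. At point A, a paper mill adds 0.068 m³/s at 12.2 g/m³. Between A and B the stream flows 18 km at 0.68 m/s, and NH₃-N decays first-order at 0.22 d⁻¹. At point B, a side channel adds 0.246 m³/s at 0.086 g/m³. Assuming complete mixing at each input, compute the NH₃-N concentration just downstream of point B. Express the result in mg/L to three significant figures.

After input A: C = (2.39·0.17 + 0.068·12.2) / 2.458 = 0.5028 mg/L.
Over the 18 km reach to input B (t = 2.647e+04 s = 0.3064 d), decay gives C = 0.5028·exp(−0.22·0.3064) = 0.47 mg/L.
After input B: C = (2.458·0.47 + 0.246·0.086) / 2.704 = 0.4351 mg/L.

0.435 mg/L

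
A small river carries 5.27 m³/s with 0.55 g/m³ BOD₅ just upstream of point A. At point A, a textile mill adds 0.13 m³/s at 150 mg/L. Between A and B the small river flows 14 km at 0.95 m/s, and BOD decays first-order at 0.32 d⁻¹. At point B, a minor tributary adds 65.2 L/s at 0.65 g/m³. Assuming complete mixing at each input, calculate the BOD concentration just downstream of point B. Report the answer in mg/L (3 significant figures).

After input A: C = (5.27·0.55 + 0.13·150) / 5.4 = 4.148 mg/L.
Over the 14 km reach to input B (t = 1.474e+04 s = 0.1706 d), decay gives C = 4.148·exp(−0.32·0.1706) = 3.928 mg/L.
65.2 L/s = 0.0652 m³/s.
After input B: C = (5.4·3.928 + 0.0652·0.65) / 5.465 = 3.888 mg/L.

3.89 mg/L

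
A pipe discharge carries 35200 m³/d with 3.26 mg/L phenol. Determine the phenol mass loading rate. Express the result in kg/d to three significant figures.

35200 m³/d = 0.4074 m³/s.
Mass flux = Q·C = 0.4074 m³/s × 3.26 g/m³ = 1.328 g/s.
= 1.328 g/s × 86.4 = 114.8 kg/d.

115 kg/d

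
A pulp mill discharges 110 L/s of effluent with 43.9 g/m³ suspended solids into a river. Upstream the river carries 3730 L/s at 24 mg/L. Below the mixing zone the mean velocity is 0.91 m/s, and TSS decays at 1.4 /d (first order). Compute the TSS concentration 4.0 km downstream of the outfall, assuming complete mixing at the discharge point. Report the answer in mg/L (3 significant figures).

110 L/s = 0.11 m³/s.
3730 L/s = 3.73 m³/s.
After complete mixing, C₀ = (0.11·43.9 + 3.73·24) / 3.84 = 24.57 mg/L.
Travel time t = 4000 m / 0.91 m/s = 4396 s = 0.05088 d.
C = 24.57·exp(−1.4·0.05088) = 24.57·0.9313 = 22.88 mg/L.

22.9 mg/L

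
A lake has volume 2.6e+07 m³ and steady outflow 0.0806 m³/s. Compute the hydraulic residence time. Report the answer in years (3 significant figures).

Q = 0.0806 m³/s × 3.156e+07 s/yr = 2.544e+06 m³/yr.
Hydraulic residence time τ = V/Q = 2.6e+07/2.544e+06 = 10.22 yr.

10.2 yr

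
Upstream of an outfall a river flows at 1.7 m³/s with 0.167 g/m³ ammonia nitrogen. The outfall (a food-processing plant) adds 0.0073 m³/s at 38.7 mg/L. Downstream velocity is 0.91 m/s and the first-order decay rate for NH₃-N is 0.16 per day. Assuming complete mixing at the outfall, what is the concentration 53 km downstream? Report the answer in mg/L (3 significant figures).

0.298 mg/L

After complete mixing, C₀ = (0.0073·38.7 + 1.7·0.167) / 1.707 = 0.3318 mg/L.
Travel time t = 5.3e+04 m / 0.91 m/s = 5.824e+04 s = 0.6741 d.
C = 0.3318·exp(−0.16·0.6741) = 0.3318·0.8978 = 0.2978 mg/L.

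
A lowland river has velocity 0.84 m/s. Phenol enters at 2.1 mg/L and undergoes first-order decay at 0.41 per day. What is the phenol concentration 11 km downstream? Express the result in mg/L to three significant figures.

1.97 mg/L

Travel time t = 11 km / 0.84 m/s = 1.1e+04/0.84 = 1.31e+04 s = 0.1516 d.
First-order decay: C = 2.1·exp(−0.41·0.1516) = 2.1·0.9397 = 1.973 mg/L.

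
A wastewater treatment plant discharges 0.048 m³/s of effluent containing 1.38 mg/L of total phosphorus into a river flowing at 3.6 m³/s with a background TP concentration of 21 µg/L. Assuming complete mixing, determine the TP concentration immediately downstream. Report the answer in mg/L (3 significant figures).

21 µg/L = 0.021 mg/L.
Conservation of mass across the mixing zone: C = (0.048·1.38 + 3.6·0.021) / (0.048 + 3.6) = 0.1418/3.648 = 0.03888 mg/L.

0.0389 mg/L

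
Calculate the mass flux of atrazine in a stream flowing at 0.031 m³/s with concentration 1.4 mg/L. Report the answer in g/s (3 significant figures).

Mass flux = Q·C = 0.031 m³/s × 1.4 g/m³ = 0.0434 g/s.

0.0434 g/s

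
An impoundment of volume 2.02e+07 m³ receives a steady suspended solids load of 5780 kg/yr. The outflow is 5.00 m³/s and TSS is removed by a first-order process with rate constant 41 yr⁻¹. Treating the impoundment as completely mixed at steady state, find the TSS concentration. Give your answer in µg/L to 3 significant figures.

Outflow Q = 5.00 m³/s × 3.156e+07 s/yr = 1.578e+08 m³/yr.
Steady-state CSTR mass balance: W = Q·C + k·V·C, so C = W/(Q + kV).
Q + kV = 1.578e+08 + 41·2.02e+07 = 9.86e+08 m³/yr.
C = 5780/9.86e+08 = 5.862e-06 kg/m³ = 0.005862 mg/L = 5.862 µg/L.

5.86 µg/L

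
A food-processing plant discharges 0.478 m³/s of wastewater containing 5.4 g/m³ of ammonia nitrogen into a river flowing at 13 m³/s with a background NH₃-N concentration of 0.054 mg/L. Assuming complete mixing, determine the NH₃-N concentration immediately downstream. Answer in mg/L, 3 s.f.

Conservation of mass across the mixing zone: C = (0.478·5.4 + 13·0.054) / (0.478 + 13) = 3.283/13.48 = 0.2436 mg/L.

0.244 mg/L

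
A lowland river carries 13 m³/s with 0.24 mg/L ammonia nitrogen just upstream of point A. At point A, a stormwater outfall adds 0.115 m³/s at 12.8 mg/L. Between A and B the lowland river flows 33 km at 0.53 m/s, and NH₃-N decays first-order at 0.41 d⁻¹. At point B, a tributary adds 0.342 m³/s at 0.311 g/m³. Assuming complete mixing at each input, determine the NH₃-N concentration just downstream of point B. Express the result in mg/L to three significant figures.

0.262 mg/L

After input A: C = (13·0.24 + 0.115·12.8) / 13.12 = 0.3501 mg/L.
Over the 33 km reach to input B (t = 6.226e+04 s = 0.7206 d), decay gives C = 0.3501·exp(−0.41·0.7206) = 0.2606 mg/L.
After input B: C = (13.12·0.2606 + 0.342·0.311) / 13.46 = 0.2618 mg/L.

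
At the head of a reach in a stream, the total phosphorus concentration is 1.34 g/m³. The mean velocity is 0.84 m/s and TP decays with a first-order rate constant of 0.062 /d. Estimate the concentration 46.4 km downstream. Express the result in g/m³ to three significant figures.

Travel time t = 46.4 km / 0.84 m/s = 4.64e+04/0.84 = 5.524e+04 s = 0.6393 d.
First-order decay: C = 1.34·exp(−0.062·0.6393) = 1.34·0.9611 = 1.288 g/m³.

1.29 g/m³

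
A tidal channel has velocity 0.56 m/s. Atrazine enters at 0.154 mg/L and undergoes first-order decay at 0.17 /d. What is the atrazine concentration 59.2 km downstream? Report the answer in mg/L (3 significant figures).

0.125 mg/L

Travel time t = 59.2 km / 0.56 m/s = 5.92e+04/0.56 = 1.057e+05 s = 1.224 d.
First-order decay: C = 0.154·exp(−0.17·1.224) = 0.154·0.8122 = 0.1251 mg/L.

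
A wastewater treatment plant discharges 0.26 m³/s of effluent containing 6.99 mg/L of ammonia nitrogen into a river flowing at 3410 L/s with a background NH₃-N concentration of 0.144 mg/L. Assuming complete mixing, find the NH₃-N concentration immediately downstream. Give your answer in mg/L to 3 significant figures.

3410 L/s = 3.41 m³/s.
By mass balance at complete mixing, C = (0.26·6.99 + 3.41·0.144) / (0.26 + 3.41) = 2.308/3.67 = 0.629 mg/L.

0.629 mg/L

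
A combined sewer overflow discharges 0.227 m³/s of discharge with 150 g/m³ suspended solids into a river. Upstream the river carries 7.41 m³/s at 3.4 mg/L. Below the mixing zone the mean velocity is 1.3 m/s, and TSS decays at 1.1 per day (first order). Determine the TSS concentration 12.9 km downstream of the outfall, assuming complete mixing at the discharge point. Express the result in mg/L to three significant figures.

After complete mixing, C₀ = (0.227·150 + 7.41·3.4) / 7.637 = 7.757 mg/L.
Travel time t = 1.29e+04 m / 1.3 m/s = 9923 s = 0.1149 d.
C = 7.757·exp(−1.1·0.1149) = 7.757·0.8813 = 6.837 mg/L.

6.84 mg/L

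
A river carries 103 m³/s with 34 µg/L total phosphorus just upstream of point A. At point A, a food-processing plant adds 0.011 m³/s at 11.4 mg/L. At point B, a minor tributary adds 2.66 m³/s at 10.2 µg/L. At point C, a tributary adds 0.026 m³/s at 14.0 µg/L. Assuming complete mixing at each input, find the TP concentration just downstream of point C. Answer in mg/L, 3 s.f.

34 µg/L = 0.034 mg/L.
After input A: C = (103·0.034 + 0.011·11.4) / 103 = 0.03521 mg/L.
10.2 µg/L = 0.0102 mg/L.
After input B: C = (103·0.03521 + 2.66·0.0102) / 105.7 = 0.03458 mg/L.
14.0 µg/L = 0.014 mg/L.
After input C: C = (105.7·0.03458 + 0.026·0.014) / 105.7 = 0.03458 mg/L.

0.0346 mg/L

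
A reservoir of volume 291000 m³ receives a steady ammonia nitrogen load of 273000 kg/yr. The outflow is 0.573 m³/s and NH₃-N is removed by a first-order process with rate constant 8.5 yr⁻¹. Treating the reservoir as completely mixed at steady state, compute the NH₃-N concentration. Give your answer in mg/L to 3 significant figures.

13.3 mg/L

Outflow Q = 0.573 m³/s × 3.156e+07 s/yr = 1.808e+07 m³/yr.
Steady-state CSTR mass balance: W = Q·C + k·V·C, so C = W/(Q + kV).
Q + kV = 1.808e+07 + 8.5·291000 = 2.056e+07 m³/yr.
C = 273000/2.056e+07 = 0.01328 kg/m³ = 13.28 mg/L.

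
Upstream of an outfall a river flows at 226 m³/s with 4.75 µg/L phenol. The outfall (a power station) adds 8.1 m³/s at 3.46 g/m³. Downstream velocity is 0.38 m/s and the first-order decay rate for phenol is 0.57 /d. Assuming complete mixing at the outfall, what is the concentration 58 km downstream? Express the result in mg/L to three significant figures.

4.75 µg/L = 0.00475 mg/L.
After complete mixing, C₀ = (8.1·3.46 + 226·0.00475) / 234.1 = 0.1243 mg/L.
Travel time t = 5.8e+04 m / 0.38 m/s = 1.526e+05 s = 1.767 d.
C = 0.1243·exp(−0.57·1.767) = 0.1243·0.3653 = 0.04541 mg/L.

0.0454 mg/L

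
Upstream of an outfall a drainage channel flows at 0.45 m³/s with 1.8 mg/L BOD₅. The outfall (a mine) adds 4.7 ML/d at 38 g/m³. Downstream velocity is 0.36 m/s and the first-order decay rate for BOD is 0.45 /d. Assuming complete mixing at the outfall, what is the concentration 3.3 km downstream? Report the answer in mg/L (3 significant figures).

5.44 mg/L

4.7 ML/d = 0.0544 m³/s.
After complete mixing, C₀ = (0.0544·38 + 0.45·1.8) / 0.5044 = 5.704 mg/L.
Travel time t = 3300 m / 0.36 m/s = 9167 s = 0.1061 d.
C = 5.704·exp(−0.45·0.1061) = 5.704·0.9534 = 5.438 mg/L.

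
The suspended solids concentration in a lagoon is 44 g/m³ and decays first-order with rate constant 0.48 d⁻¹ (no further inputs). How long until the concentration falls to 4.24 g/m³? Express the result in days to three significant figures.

4.87 d

t = ln(C₀/C)/k = ln(44/4.24)/0.48 = 2.34/0.48 = 4.874 d.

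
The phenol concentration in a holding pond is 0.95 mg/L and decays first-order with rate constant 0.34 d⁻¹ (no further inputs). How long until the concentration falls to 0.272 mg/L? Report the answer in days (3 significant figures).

3.68 d

t = ln(C₀/C)/k = ln(0.95/0.272)/0.34 = 1.251/0.34 = 3.678 d.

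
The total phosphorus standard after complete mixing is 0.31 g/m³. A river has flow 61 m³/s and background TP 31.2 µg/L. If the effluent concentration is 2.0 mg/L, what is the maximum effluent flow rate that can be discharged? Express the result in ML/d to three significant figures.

869 ML/d

31.2 µg/L = 0.0312 mg/L.
Mass balance at complete mixing: C_std·(Q_w + Q_r) = Q_w·C_e + Q_r·C_b.
Rearranging, Q_w = Q_r·(C_std − C_b)/(C_e − C_std) = 61·(0.31 − 0.0312) / (2 − 0.31) = 10.06 m³/s.
= 869.5 ML/d.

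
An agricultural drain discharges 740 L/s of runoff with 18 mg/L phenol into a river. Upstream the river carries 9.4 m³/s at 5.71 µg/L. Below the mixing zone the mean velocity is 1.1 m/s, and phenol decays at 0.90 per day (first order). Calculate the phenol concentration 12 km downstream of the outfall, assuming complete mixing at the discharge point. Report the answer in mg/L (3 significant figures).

740 L/s = 0.74 m³/s.
5.71 µg/L = 0.00571 mg/L.
After complete mixing, C₀ = (0.74·18 + 9.4·0.00571) / 10.14 = 1.319 mg/L.
Travel time t = 1.2e+04 m / 1.1 m/s = 1.091e+04 s = 0.1263 d.
C = 1.319·exp(−0.90·0.1263) = 1.319·0.8926 = 1.177 mg/L.

1.18 mg/L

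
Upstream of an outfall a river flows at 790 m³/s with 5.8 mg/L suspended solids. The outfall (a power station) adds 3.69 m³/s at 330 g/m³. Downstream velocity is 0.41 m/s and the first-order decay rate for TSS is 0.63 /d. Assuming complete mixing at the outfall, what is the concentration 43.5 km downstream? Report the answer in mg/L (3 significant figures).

3.37 mg/L

After complete mixing, C₀ = (3.69·330 + 790·5.8) / 793.7 = 7.307 mg/L.
Travel time t = 4.35e+04 m / 0.41 m/s = 1.061e+05 s = 1.228 d.
C = 7.307·exp(−0.63·1.228) = 7.307·0.4613 = 3.371 mg/L.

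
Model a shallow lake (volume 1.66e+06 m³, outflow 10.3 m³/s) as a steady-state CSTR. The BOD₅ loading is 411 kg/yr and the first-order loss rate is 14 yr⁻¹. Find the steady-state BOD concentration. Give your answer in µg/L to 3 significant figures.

1.18 µg/L

Outflow Q = 10.3 m³/s × 3.156e+07 s/yr = 3.25e+08 m³/yr.
Steady-state CSTR mass balance: W = Q·C + k·V·C, so C = W/(Q + kV).
Q + kV = 3.25e+08 + 14·1.66e+06 = 3.483e+08 m³/yr.
C = 411/3.483e+08 = 1.18e-06 kg/m³ = 0.00118 mg/L = 1.18 µg/L.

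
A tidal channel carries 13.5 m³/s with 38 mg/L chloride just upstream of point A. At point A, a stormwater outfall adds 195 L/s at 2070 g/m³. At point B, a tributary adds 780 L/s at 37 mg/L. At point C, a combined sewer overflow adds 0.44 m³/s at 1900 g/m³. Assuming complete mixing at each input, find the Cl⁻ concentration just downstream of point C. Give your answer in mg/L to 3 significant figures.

195 L/s = 0.195 m³/s.
After input A: C = (13.5·38 + 0.195·2070) / 13.7 = 66.93 mg/L.
780 L/s = 0.78 m³/s.
After input B: C = (13.7·66.93 + 0.78·37) / 14.47 = 65.32 mg/L.
After input C: C = (14.47·65.32 + 0.44·1900) / 14.91 = 119.4 mg/L.

119 mg/L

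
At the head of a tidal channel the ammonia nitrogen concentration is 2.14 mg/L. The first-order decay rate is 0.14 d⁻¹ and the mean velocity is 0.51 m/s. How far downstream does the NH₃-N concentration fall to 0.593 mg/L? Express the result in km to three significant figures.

From C = C₀·e^(−kt), t = ln(C₀/C)/k = ln(2.14/0.593)/0.14 = 1.283/0.14 = 9.167 d.
Distance = v·t = 0.51 m/s × 7.92e+05 s = 4.039e+05 m = 403.9 km.

404 km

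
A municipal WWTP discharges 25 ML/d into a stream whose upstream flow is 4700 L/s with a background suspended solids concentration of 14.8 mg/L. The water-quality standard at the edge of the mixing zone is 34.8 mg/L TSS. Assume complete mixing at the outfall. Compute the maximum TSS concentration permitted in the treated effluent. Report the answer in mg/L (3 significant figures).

25 ML/d = 0.2894 m³/s.
4700 L/s = 4.7 m³/s.
Mass balance: 34.8·4.989 = 0.2894·Cₑ + 4.7·14.8.
Cₑ = (173.6 − 69.56) / 0.2894 = 359.7 mg/L.

360 mg/L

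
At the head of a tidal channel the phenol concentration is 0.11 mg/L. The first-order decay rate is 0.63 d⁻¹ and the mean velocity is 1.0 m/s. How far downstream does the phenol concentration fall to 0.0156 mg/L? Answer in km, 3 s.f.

From C = C₀·e^(−kt), t = ln(C₀/C)/k = ln(0.11/0.0156)/0.63 = 1.953/0.63 = 3.1 d.
Distance = v·t = 1.0 m/s × 2.679e+05 s = 2.679e+05 m = 267.9 km.

268 km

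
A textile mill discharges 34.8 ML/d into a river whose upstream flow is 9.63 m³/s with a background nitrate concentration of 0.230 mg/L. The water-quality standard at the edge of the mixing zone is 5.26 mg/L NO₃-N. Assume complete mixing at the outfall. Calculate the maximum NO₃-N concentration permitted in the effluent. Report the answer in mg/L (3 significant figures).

34.8 ML/d = 0.4028 m³/s.
Mass balance: 5.26·10.03 = 0.4028·Cₑ + 9.63·0.23.
Cₑ = (52.77 − 2.215) / 0.4028 = 125.5 mg/L.

126 mg/L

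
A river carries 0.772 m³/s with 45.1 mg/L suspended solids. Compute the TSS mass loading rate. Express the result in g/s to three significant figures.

Mass flux = Q·C = 0.772 m³/s × 45.1 g/m³ = 34.82 g/s.

34.8 g/s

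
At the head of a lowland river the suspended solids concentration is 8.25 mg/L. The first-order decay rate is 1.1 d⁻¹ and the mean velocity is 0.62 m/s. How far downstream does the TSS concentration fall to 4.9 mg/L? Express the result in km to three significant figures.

25.4 km

From C = C₀·e^(−kt), t = ln(C₀/C)/k = ln(8.25/4.9)/1.1 = 0.521/1.1 = 0.4736 d.
Distance = v·t = 0.62 m/s × 4.092e+04 s = 2.537e+04 m = 25.37 km.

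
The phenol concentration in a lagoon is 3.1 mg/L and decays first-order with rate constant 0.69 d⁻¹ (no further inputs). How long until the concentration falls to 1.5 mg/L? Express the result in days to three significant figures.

1.05 d

t = ln(C₀/C)/k = ln(3.1/1.5)/0.69 = 0.7259/0.69 = 1.052 d.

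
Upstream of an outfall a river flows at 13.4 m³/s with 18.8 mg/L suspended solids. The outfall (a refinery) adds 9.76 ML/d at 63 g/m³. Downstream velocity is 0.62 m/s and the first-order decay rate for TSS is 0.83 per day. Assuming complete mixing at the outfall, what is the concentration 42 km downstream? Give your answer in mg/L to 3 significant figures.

10.0 mg/L

9.76 ML/d = 0.113 m³/s.
After complete mixing, C₀ = (0.113·63 + 13.4·18.8) / 13.51 = 19.17 mg/L.
Travel time t = 4.2e+04 m / 0.62 m/s = 6.774e+04 s = 0.7841 d.
C = 19.17·exp(−0.83·0.7841) = 19.17·0.5216 = 10 mg/L.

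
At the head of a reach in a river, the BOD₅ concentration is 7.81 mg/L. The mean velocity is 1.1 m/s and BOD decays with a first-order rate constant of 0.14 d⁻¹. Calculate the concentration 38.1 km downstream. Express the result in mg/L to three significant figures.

Travel time t = 38.1 km / 1.1 m/s = 3.81e+04/1.1 = 3.464e+04 s = 0.4009 d.
First-order decay: C = 7.81·exp(−0.14·0.4009) = 7.81·0.9454 = 7.384 mg/L.

7.38 mg/L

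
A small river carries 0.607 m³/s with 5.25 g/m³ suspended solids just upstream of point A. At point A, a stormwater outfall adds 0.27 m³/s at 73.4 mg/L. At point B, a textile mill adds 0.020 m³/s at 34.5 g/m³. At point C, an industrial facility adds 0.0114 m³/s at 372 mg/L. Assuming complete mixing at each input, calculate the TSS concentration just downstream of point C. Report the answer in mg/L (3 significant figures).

30.8 mg/L

After input A: C = (0.607·5.25 + 0.27·73.4) / 0.877 = 26.23 mg/L.
After input B: C = (0.877·26.23 + 0.02·34.5) / 0.897 = 26.42 mg/L.
After input C: C = (0.897·26.42 + 0.0114·372) / 0.9084 = 30.75 mg/L.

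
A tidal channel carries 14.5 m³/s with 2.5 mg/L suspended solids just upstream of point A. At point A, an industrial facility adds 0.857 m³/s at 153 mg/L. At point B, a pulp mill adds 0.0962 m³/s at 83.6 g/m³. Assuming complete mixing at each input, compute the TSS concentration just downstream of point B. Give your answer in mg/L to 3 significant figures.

11.4 mg/L

After input A: C = (14.5·2.5 + 0.857·153) / 15.36 = 10.9 mg/L.
After input B: C = (15.36·10.9 + 0.0962·83.6) / 15.45 = 11.35 mg/L.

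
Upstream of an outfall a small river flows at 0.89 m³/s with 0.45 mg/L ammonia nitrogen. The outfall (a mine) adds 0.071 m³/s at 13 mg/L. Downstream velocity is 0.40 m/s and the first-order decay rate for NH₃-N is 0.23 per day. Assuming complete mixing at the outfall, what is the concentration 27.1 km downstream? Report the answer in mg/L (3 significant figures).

After complete mixing, C₀ = (0.071·13 + 0.89·0.45) / 0.961 = 1.377 mg/L.
Travel time t = 2.71e+04 m / 0.40 m/s = 6.775e+04 s = 0.7841 d.
C = 1.377·exp(−0.23·0.7841) = 1.377·0.835 = 1.15 mg/L.

1.15 mg/L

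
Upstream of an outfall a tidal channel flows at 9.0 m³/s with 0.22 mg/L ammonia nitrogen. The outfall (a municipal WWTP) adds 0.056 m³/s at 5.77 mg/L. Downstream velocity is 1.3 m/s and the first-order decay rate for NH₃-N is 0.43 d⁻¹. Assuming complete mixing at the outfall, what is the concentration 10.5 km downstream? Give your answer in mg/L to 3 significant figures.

After complete mixing, C₀ = (0.056·5.77 + 9·0.22) / 9.056 = 0.2543 mg/L.
Travel time t = 1.05e+04 m / 1.3 m/s = 8077 s = 0.09348 d.
C = 0.2543·exp(−0.43·0.09348) = 0.2543·0.9606 = 0.2443 mg/L.

0.244 mg/L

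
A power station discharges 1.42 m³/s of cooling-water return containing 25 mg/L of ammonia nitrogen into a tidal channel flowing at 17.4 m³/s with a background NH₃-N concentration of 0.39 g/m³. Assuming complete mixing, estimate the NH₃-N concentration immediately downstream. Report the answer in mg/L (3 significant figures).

2.25 mg/L

Flow-weighted mixing gives C = (1.42·25 + 17.4·0.39) / (1.42 + 17.4) = 42.29/18.82 = 2.247 mg/L.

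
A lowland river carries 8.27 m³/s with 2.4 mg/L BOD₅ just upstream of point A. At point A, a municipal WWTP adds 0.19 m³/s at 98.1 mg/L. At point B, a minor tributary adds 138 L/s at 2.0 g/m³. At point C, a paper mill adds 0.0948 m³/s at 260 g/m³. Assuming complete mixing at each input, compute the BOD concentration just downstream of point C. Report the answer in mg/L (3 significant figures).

After input A: C = (8.27·2.4 + 0.19·98.1) / 8.46 = 4.549 mg/L.
138 L/s = 0.138 m³/s.
After input B: C = (8.46·4.549 + 0.138·2) / 8.598 = 4.508 mg/L.
After input C: C = (8.598·4.508 + 0.0948·260) / 8.693 = 7.295 mg/L.

7.29 mg/L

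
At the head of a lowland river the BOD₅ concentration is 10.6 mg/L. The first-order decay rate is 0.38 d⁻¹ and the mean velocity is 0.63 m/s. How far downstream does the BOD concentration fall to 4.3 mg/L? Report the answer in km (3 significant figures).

129 km

From C = C₀·e^(−kt), t = ln(C₀/C)/k = ln(10.6/4.3)/0.38 = 0.9022/0.38 = 2.374 d.
Distance = v·t = 0.63 m/s × 2.051e+05 s = 1.292e+05 m = 129.2 km.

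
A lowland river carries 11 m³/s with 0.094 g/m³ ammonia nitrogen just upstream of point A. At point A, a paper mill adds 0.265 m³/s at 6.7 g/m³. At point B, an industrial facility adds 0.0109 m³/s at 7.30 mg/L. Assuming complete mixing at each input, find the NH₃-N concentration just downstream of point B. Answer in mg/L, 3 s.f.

After input A: C = (11·0.094 + 0.265·6.7) / 11.27 = 0.2494 mg/L.
After input B: C = (11.27·0.2494 + 0.0109·7.3) / 11.28 = 0.2562 mg/L.

0.256 mg/L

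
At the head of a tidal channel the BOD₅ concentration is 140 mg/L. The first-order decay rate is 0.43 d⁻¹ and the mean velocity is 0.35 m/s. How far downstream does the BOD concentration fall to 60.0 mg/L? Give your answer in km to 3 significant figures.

From C = C₀·e^(−kt), t = ln(C₀/C)/k = ln(140/60.0)/0.43 = 0.8473/0.43 = 1.97 d.
Distance = v·t = 0.35 m/s × 1.702e+05 s = 5.959e+04 m = 59.59 km.

59.6 km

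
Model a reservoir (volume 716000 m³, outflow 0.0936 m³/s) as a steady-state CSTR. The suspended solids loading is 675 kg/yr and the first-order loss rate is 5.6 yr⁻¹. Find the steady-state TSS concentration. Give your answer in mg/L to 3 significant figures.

Outflow Q = 0.0936 m³/s × 3.156e+07 s/yr = 2.954e+06 m³/yr.
Steady-state CSTR mass balance: W = Q·C + k·V·C, so C = W/(Q + kV).
Q + kV = 2.954e+06 + 5.6·716000 = 6.963e+06 m³/yr.
C = 675/6.963e+06 = 9.694e-05 kg/m³ = 0.09694 mg/L.

0.0969 mg/L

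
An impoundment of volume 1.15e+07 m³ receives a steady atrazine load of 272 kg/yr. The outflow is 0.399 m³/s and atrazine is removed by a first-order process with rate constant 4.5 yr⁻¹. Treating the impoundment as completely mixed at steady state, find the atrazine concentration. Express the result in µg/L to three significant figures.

4.23 µg/L

Outflow Q = 0.399 m³/s × 3.156e+07 s/yr = 1.259e+07 m³/yr.
Steady-state CSTR mass balance: W = Q·C + k·V·C, so C = W/(Q + kV).
Q + kV = 1.259e+07 + 4.5·1.15e+07 = 6.434e+07 m³/yr.
C = 272/6.434e+07 = 4.227e-06 kg/m³ = 0.004227 mg/L = 4.227 µg/L.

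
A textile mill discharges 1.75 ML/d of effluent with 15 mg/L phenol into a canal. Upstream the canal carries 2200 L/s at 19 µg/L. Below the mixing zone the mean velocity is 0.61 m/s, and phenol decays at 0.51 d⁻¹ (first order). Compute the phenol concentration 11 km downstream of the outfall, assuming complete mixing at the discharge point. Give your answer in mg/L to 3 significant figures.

0.140 mg/L

1.75 ML/d = 0.02025 m³/s.
2200 L/s = 2.2 m³/s.
19 µg/L = 0.019 mg/L.
After complete mixing, C₀ = (0.02025·15 + 2.2·0.019) / 2.22 = 0.1557 mg/L.
Travel time t = 1.1e+04 m / 0.61 m/s = 1.803e+04 s = 0.2087 d.
C = 0.1557·exp(−0.51·0.2087) = 0.1557·0.899 = 0.1399 mg/L.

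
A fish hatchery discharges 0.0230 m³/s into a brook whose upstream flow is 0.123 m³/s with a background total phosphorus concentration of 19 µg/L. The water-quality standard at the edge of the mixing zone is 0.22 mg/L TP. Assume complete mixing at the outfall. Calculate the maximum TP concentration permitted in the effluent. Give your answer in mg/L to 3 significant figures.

1.29 mg/L

19 µg/L = 0.019 mg/L.
Mass balance: 0.22·0.146 = 0.023·Cₑ + 0.123·0.019.
Cₑ = (0.03212 − 0.002337) / 0.023 = 1.295 mg/L.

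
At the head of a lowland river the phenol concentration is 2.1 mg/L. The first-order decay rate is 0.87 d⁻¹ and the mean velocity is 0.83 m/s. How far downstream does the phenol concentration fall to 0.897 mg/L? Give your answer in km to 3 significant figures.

70.1 km

From C = C₀·e^(−kt), t = ln(C₀/C)/k = ln(2.1/0.897)/0.87 = 0.8506/0.87 = 0.9777 d.
Distance = v·t = 0.83 m/s × 8.448e+04 s = 7.012e+04 m = 70.12 km.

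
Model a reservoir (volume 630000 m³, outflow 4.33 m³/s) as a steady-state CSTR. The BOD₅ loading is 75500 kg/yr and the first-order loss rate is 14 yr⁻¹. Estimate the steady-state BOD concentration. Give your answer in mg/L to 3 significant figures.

Outflow Q = 4.33 m³/s × 3.156e+07 s/yr = 1.366e+08 m³/yr.
Steady-state CSTR mass balance: W = Q·C + k·V·C, so C = W/(Q + kV).
Q + kV = 1.366e+08 + 14·630000 = 1.455e+08 m³/yr.
C = 75500/1.455e+08 = 0.000519 kg/m³ = 0.519 mg/L.

0.519 mg/L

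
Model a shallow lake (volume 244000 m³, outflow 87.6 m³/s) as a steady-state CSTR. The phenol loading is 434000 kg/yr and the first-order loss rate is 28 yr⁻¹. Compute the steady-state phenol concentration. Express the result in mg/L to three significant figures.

Outflow Q = 87.6 m³/s × 3.156e+07 s/yr = 2.764e+09 m³/yr.
Steady-state CSTR mass balance: W = Q·C + k·V·C, so C = W/(Q + kV).
Q + kV = 2.764e+09 + 28·244000 = 2.771e+09 m³/yr.
C = 434000/2.771e+09 = 0.0001566 kg/m³ = 0.1566 mg/L.

0.157 mg/L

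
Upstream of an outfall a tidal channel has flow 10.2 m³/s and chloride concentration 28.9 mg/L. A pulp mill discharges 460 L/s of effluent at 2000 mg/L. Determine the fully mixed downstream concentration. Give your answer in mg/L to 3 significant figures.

114 mg/L

460 L/s = 0.46 m³/s.
By mass balance at complete mixing, C = (0.46·2000 + 10.2·28.9) / (0.46 + 10.2) = 1215/10.66 = 114 mg/L.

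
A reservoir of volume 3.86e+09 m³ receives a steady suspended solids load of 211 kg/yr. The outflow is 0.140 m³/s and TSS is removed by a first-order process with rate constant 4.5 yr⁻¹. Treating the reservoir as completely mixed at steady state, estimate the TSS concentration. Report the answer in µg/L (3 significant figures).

Outflow Q = 0.140 m³/s × 3.156e+07 s/yr = 4.418e+06 m³/yr.
Steady-state CSTR mass balance: W = Q·C + k·V·C, so C = W/(Q + kV).
Q + kV = 4.418e+06 + 4.5·3.86e+09 = 1.737e+10 m³/yr.
C = 211/1.737e+10 = 1.214e-08 kg/m³ = 1.214e-05 mg/L = 0.01214 µg/L.

0.0121 µg/L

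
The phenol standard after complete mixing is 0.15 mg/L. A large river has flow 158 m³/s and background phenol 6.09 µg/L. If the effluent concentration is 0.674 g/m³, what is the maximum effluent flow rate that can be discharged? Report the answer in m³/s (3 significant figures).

6.09 µg/L = 0.00609 mg/L.
Mass balance at complete mixing: C_std·(Q_w + Q_r) = Q_w·C_e + Q_r·C_b.
Rearranging, Q_w = Q_r·(C_std − C_b)/(C_e − C_std) = 158·(0.15 − 0.00609) / (0.674 − 0.15) = 43.39 m³/s.

43.4 m³/s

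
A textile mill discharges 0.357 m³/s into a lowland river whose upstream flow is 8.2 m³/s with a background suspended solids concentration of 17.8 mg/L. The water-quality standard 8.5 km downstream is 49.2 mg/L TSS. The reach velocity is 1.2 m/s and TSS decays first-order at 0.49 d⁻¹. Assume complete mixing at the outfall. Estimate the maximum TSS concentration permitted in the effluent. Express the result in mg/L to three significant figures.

819 mg/L

Travel time to the compliance point: t = 8500/1.2 = 7083 s = 0.08198 d; decay factor exp(−0.49·0.08198) = 0.9606.
So the concentration just after mixing may be at most 49.2/0.9606 = 51.22 mg/L.
Mass balance: 51.22·8.557 = 0.357·Cₑ + 8.2·17.8.
Cₑ = (438.3 − 146) / 0.357 = 818.8 mg/L.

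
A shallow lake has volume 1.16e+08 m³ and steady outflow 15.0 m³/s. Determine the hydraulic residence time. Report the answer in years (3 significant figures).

0.245 yr

Q = 15.0 m³/s × 3.156e+07 s/yr = 4.734e+08 m³/yr.
Hydraulic residence time τ = V/Q = 1.16e+08/4.734e+08 = 0.2451 yr.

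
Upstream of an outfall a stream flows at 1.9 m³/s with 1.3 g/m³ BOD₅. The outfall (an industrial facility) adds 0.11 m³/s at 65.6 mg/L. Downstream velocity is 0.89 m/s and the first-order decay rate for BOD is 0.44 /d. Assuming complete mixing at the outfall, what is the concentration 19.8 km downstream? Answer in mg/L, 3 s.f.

4.30 mg/L

After complete mixing, C₀ = (0.11·65.6 + 1.9·1.3) / 2.01 = 4.819 mg/L.
Travel time t = 1.98e+04 m / 0.89 m/s = 2.225e+04 s = 0.2575 d.
C = 4.819·exp(−0.44·0.2575) = 4.819·0.8929 = 4.303 mg/L.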